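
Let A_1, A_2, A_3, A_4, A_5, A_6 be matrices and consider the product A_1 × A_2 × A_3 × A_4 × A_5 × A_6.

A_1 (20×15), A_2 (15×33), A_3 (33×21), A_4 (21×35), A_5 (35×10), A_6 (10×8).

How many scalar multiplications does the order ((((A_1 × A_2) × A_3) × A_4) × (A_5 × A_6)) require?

(A_1 × A_2): 20×15 by 15×33 → 20×33, cost 20·15·33 = 9900
((A_1 × A_2) × A_3): 20×33 by 33×21 → 20×21, cost 20·33·21 = 13860; cumulative 23760
(((A_1 × A_2) × A_3) × A_4): 20×21 by 21×35 → 20×35, cost 20·21·35 = 14700; cumulative 38460
(A_5 × A_6): 35×10 by 10×8 → 35×8, cost 35·10·8 = 2800
((((A_1 × A_2) × A_3) × A_4) × (A_5 × A_6)): 20×35 by 35×8 → 20×8, cost 20·35·8 = 5600; cumulative 46860
Total: 46860 scalar multiplications.

46860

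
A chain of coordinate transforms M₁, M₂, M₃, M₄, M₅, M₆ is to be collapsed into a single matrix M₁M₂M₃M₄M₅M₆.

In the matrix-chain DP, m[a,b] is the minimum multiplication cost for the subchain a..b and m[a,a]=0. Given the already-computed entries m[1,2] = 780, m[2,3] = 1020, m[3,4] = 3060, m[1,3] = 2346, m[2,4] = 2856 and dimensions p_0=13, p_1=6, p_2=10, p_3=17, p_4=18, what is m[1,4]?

m[1,4] = min over k∈[1,3] of m[1,k]+m[k+1,4]+p_{0}·p_k·p_{4}.
k=1: 0 + 2856 + 13·6·18 = 4260; k=2: 780 + 3060 + 13·10·18 = 6180; k=3: 2346 + 0 + 13·17·18 = 6324.
Minimum: 4260 at k=1.

4260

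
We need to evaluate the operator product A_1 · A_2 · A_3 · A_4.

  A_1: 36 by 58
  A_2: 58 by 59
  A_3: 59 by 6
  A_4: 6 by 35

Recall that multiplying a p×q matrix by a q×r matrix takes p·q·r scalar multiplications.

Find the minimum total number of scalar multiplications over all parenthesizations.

Adjacent pairs: A_1A_2 = 36·58·59 = 123192; A_2A_3 = 58·59·6 = 20532; A_3A_4 = 59·6·35 = 12390.
Length 3: A_1..A_3: k=1: 0+20532+36·58·6=33060; k=2: 123192+0+36·59·6=135936 → min 33060 | A_2..A_4: k=2: 0+12390+58·59·35=132160; k=3: 20532+0+58·6·35=32712 → min 32712.
Length 4: A_1..A_4: k=1: 0+32712+36·58·35=105792; k=2: 123192+12390+36·59·35=209922; k=3: 33060+0+36·6·35=40620 → min 40620.
Optimal order: ((A_1 · (A_2 · A_3)) · A_4) with cost 40620.

40620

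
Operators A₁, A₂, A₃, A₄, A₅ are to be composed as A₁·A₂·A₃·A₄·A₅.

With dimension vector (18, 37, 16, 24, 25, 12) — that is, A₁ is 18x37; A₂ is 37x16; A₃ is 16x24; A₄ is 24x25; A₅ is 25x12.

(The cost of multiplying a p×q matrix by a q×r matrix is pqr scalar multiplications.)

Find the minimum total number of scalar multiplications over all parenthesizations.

25920

Adjacent pairs: A₁A₂ = 18·37·16 = 10656; A₂A₃ = 37·16·24 = 14208; A₃A₄ = 16·24·25 = 9600; A₄A₅ = 24·25·12 = 7200.
Length 3: A₁..A₃: k=1: 0+14208+18·37·24=30192; k=2: 10656+0+18·16·24=17568 → min 17568 | A₂..A₄: k=2: 0+9600+37·16·25=24400; k=3: 14208+0+37·24·25=36408 → min 24400 | A₃..A₅: k=3: 0+7200+16·24·12=11808; k=4: 9600+0+16·25·12=14400 → min 11808.
Length 4: A₁..A₄: k=1: 0+24400+18·37·25=41050; k=2: 10656+9600+18·16·25=27456; k=3: 17568+0+18·24·25=28368 → min 27456 | A₂..A₅: k=2: 0+11808+37·16·12=18912; k=3: 14208+7200+37·24·12=32064; k=4: 24400+0+37·25·12=35500 → min 18912.
Length 5: A₁..A₅: k=1: 0+18912+18·37·12=26904; k=2: 10656+11808+18·16·12=25920; k=3: 17568+7200+18·24·12=29952; k=4: 27456+0+18·25·12=32856 → min 25920.
Optimal order: ((A₁·A₂)·(A₃·(A₄·A₅))) with cost 25920.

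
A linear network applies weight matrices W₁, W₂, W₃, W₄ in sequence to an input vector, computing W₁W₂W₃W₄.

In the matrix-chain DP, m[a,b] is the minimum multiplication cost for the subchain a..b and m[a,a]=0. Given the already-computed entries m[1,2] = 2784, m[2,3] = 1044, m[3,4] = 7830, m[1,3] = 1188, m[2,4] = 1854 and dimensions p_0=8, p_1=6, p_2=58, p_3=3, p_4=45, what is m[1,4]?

m[1,4] = min over k∈[1,3] of m[1,k]+m[k+1,4]+p_{0}·p_k·p_{4}.
k=1: 0 + 1854 + 8·6·45 = 4014; k=2: 2784 + 7830 + 8·58·45 = 31494; k=3: 1188 + 0 + 8·3·45 = 2268.
Minimum: 2268 at k=3.

2268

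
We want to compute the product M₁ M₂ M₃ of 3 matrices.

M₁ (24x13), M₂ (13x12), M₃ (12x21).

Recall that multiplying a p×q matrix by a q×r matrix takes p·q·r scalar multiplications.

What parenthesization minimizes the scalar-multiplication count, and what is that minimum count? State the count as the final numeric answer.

(M₁ (M₂ M₃)): cost 9828.
((M₁ M₂) M₃): cost 9792.
Optimal: ((M₁ M₂) M₃) with cost 9792.

9792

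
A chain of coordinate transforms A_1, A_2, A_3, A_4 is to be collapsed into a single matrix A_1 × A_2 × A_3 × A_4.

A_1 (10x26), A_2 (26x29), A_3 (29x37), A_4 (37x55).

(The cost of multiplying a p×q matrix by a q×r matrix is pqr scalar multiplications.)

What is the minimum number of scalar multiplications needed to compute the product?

38620

Adjacent pairs: A_1A_2 = 10·26·29 = 7540; A_2A_3 = 26·29·37 = 27898; A_3A_4 = 29·37·55 = 59015.
Length 3: A_1..A_3: k=1: 0+27898+10·26·37=37518; k=2: 7540+0+10·29·37=18270 → min 18270 | A_2..A_4: k=2: 0+59015+26·29·55=100485; k=3: 27898+0+26·37·55=80808 → min 80808.
Length 4: A_1..A_4: k=1: 0+80808+10·26·55=95108; k=2: 7540+59015+10·29·55=82505; k=3: 18270+0+10·37·55=38620 → min 38620.
Optimal order: (((A_1 × A_2) × A_3) × A_4) with cost 38620.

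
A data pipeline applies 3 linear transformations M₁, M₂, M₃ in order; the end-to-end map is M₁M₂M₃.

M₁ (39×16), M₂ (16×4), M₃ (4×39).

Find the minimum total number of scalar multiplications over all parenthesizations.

8580

Order (M₁(M₂M₃)): (M₂M₃): 16×4 by 4×39 → 16×39, cost 16·4·39 = 2496; (M₁(M₂M₃)): 39×16 by 16×39 → 39×39, cost 39·16·39 = 24336; cumulative 26832. Total 26832.
Order ((M₁M₂)M₃): (M₁M₂): 39×16 by 16×4 → 39×4, cost 39·16·4 = 2496; ((M₁M₂)M₃): 39×4 by 4×39 → 39×39, cost 39·4·39 = 6084; cumulative 8580. Total 8580.
Minimum: 8580.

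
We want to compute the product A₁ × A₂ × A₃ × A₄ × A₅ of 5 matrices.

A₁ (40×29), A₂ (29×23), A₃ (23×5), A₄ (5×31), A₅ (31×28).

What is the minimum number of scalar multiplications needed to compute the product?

19075

Adjacent pairs: A₁A₂ = 40·29·23 = 26680; A₂A₃ = 29·23·5 = 3335; A₃A₄ = 23·5·31 = 3565; A₄A₅ = 5·31·28 = 4340.
Length 3: A₁..A₃: k=1: 0+3335+40·29·5=9135; k=2: 26680+0+40·23·5=31280 → min 9135 | A₂..A₄: k=2: 0+3565+29·23·31=24242; k=3: 3335+0+29·5·31=7830 → min 7830 | A₃..A₅: k=3: 0+4340+23·5·28=7560; k=4: 3565+0+23·31·28=23529 → min 7560.
Length 4: A₁..A₄: k=1: 0+7830+40·29·31=43790; k=2: 26680+3565+40·23·31=58765; k=3: 9135+0+40·5·31=15335 → min 15335 | A₂..A₅: k=2: 0+7560+29·23·28=26236; k=3: 3335+4340+29·5·28=11735; k=4: 7830+0+29·31·28=33002 → min 11735.
Length 5: A₁..A₅: k=1: 0+11735+40·29·28=44215; k=2: 26680+7560+40·23·28=60000; k=3: 9135+4340+40·5·28=19075; k=4: 15335+0+40·31·28=50055 → min 19075.
Optimal order: ((A₁ × (A₂ × A₃)) × (A₄ × A₅)) with cost 19075.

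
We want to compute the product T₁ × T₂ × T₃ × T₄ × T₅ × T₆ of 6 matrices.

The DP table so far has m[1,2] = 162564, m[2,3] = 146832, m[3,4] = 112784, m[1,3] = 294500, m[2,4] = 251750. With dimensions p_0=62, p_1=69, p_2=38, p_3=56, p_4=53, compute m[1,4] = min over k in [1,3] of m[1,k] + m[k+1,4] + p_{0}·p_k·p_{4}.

400216

m[1,4] = min over k∈[1,3] of m[1,k]+m[k+1,4]+p_{0}·p_k·p_{4}.
k=1: 0 + 251750 + 62·69·53 = 478484; k=2: 162564 + 112784 + 62·38·53 = 400216; k=3: 294500 + 0 + 62·56·53 = 478516.
Minimum: 400216 at k=2.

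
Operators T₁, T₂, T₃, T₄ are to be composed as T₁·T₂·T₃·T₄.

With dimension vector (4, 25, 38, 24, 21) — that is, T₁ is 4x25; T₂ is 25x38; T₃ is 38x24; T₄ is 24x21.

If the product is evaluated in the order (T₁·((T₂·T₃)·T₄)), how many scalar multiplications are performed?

37500

(T₂·T₃): 25×38 by 38×24 → 25×24, cost 25·38·24 = 22800
((T₂·T₃)·T₄): 25×24 by 24×21 → 25×21, cost 25·24·21 = 12600; cumulative 35400
(T₁·((T₂·T₃)·T₄)): 4×25 by 25×21 → 4×21, cost 4·25·21 = 2100; cumulative 37500
Total: 37500 scalar multiplications.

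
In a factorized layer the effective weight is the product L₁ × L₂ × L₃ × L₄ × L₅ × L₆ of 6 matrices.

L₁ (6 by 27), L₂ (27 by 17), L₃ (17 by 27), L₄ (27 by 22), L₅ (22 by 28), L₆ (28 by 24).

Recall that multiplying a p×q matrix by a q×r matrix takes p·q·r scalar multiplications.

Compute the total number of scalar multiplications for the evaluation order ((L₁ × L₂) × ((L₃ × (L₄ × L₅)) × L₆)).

46110

(L₁ × L₂): 6×27 by 27×17 → 6×17, cost 6·27·17 = 2754
(L₄ × L₅): 27×22 by 22×28 → 27×28, cost 27·22·28 = 16632
(L₃ × (L₄ × L₅)): 17×27 by 27×28 → 17×28, cost 17·27·28 = 12852; cumulative 29484
((L₃ × (L₄ × L₅)) × L₆): 17×28 by 28×24 → 17×24, cost 17·28·24 = 11424; cumulative 40908
((L₁ × L₂) × ((L₃ × (L₄ × L₅)) × L₆)): 6×17 by 17×24 → 6×24, cost 6·17·24 = 2448; cumulative 46110
Total: 46110 scalar multiplications.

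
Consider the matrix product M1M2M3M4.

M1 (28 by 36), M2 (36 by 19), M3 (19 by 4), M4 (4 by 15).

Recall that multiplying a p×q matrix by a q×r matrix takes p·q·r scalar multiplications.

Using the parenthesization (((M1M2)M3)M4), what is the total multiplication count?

22960

(M1M2): 28×36 by 36×19 → 28×19, cost 28·36·19 = 19152
((M1M2)M3): 28×19 by 19×4 → 28×4, cost 28·19·4 = 2128; cumulative 21280
(((M1M2)M3)M4): 28×4 by 4×15 → 28×15, cost 28·4·15 = 1680; cumulative 22960
Total: 22960 scalar multiplications.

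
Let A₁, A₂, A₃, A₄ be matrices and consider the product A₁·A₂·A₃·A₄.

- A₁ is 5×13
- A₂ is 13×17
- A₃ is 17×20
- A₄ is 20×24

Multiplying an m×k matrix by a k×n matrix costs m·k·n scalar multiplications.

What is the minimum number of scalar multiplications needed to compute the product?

5205

Adjacent pairs: A₁A₂ = 5·13·17 = 1105; A₂A₃ = 13·17·20 = 4420; A₃A₄ = 17·20·24 = 8160.
Length 3: A₁..A₃: k=1: 0+4420+5·13·20=5720; k=2: 1105+0+5·17·20=2805 → min 2805 | A₂..A₄: k=2: 0+8160+13·17·24=13464; k=3: 4420+0+13·20·24=10660 → min 10660.
Length 4: A₁..A₄: k=1: 0+10660+5·13·24=12220; k=2: 1105+8160+5·17·24=11305; k=3: 2805+0+5·20·24=5205 → min 5205.
Optimal order: (((A₁·A₂)·A₃)·A₄) with cost 5205.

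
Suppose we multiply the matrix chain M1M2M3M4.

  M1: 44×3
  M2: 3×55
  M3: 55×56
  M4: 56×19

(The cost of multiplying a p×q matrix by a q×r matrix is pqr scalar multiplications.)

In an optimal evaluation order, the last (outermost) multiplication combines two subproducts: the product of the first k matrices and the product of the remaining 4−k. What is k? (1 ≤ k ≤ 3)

1

Adjacent pairs: M1M2 = 44·3·55 = 7260; M2M3 = 3·55·56 = 9240; M3M4 = 55·56·19 = 58520.
Length 3: M1..M3: k=1: 0+9240+44·3·56=16632; k=2: 7260+0+44·55·56=142780 → min 16632 | M2..M4: k=2: 0+58520+3·55·19=61655; k=3: 9240+0+3·56·19=12432 → min 12432.
Top-level splits: k=1: (M1..M1)·(M2..M4) → 0+12432+44·3·19 = 14940; k=2: (M1..M2)·(M3..M4) → 7260+58520+44·55·19 = 111760; k=3: (M1..M3)·(M4..M4) → 16632+0+44·56·19 = 63448.
Best split is after M1, i.e. k = 1.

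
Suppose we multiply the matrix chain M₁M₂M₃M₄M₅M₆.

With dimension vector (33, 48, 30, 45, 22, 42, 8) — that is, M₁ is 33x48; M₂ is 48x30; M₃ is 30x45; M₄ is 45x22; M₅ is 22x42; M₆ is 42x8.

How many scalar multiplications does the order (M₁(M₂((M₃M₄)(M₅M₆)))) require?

(M₃M₄): 30×45 by 45×22 → 30×22, cost 30·45·22 = 29700
(M₅M₆): 22×42 by 42×8 → 22×8, cost 22·42·8 = 7392
((M₃M₄)(M₅M₆)): 30×22 by 22×8 → 30×8, cost 30·22·8 = 5280; cumulative 42372
(M₂((M₃M₄)(M₅M₆))): 48×30 by 30×8 → 48×8, cost 48·30·8 = 11520; cumulative 53892
(M₁(M₂((M₃M₄)(M₅M₆)))): 33×48 by 48×8 → 33×8, cost 33·48·8 = 12672; cumulative 66564
Total: 66564 scalar multiplications.

66564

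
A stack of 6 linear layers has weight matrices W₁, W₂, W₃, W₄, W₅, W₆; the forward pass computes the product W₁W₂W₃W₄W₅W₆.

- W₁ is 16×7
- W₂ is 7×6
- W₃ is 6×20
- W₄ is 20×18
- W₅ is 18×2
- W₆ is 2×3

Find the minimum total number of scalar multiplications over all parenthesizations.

1364

Adjacent pairs: W₁W₂ = 16·7·6 = 672; W₂W₃ = 7·6·20 = 840; W₃W₄ = 6·20·18 = 2160; W₄W₅ = 20·18·2 = 720; W₅W₆ = 18·2·3 = 108.
Length 3: W₁..W₃: k=1: 0+840+16·7·20=3080; k=2: 672+0+16·6·20=2592 → min 2592 | W₂..W₄: k=2: 0+2160+7·6·18=2916; k=3: 840+0+7·20·18=3360 → min 2916 | W₃..W₅: k=3: 0+720+6·20·2=960; k=4: 2160+0+6·18·2=2376 → min 960 | W₄..W₆: k=4: 0+108+20·18·3=1188; k=5: 720+0+20·2·3=840 → min 840.
Length 4: W₁..W₄: k=1: 0+2916+16·7·18=4932; k=2: 672+2160+16·6·18=4560; k=3: 2592+0+16·20·18=8352 → min 4560 | W₂..W₅: k=2: 0+960+7·6·2=1044; k=3: 840+720+7·20·2=1840; k=4: 2916+0+7·18·2=3168 → min 1044 | W₃..W₆: k=3: 0+840+6·20·3=1200; k=4: 2160+108+6·18·3=2592; k=5: 960+0+6·2·3=996 → min 996.
Length 5: W₁..W₅: k=1: 0+1044+16·7·2=1268; k=2: 672+960+16·6·2=1824; k=3: 2592+720+16·20·2=3952; k=4: 4560+0+16·18·2=5136 → min 1268 | W₂..W₆: k=2: 0+996+7·6·3=1122; k=3: 840+840+7·20·3=2100; k=4: 2916+108+7·18·3=3402; k=5: 1044+0+7·2·3=1086 → min 1086.
Length 6: W₁..W₆: k=1: 0+1086+16·7·3=1422; k=2: 672+996+16·6·3=1956; k=3: 2592+840+16·20·3=4392; k=4: 4560+108+16·18·3=5532; k=5: 1268+0+16·2·3=1364 → min 1364.
Optimal order: ((W₁(W₂(W₃(W₄W₅))))W₆) with cost 1364.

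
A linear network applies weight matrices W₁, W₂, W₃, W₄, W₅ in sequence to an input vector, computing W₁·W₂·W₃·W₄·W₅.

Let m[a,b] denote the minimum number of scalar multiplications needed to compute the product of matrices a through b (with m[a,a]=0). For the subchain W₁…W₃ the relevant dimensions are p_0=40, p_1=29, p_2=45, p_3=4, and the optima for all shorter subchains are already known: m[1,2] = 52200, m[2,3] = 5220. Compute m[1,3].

m[1,3] = min over k∈[1,2] of m[1,k]+m[k+1,3]+p_{0}·p_k·p_{3}.
k=1: 0 + 5220 + 40·29·4 = 9860; k=2: 52200 + 0 + 40·45·4 = 59400.
Minimum: 9860 at k=1.

9860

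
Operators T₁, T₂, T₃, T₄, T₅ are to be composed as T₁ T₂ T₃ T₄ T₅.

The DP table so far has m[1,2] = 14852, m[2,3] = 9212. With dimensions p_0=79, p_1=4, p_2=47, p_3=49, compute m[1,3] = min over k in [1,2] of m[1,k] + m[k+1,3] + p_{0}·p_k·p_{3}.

m[1,3] = min over k∈[1,2] of m[1,k]+m[k+1,3]+p_{0}·p_k·p_{3}.
k=1: 0 + 9212 + 79·4·49 = 24696; k=2: 14852 + 0 + 79·47·49 = 196789.
Minimum: 24696 at k=1.

24696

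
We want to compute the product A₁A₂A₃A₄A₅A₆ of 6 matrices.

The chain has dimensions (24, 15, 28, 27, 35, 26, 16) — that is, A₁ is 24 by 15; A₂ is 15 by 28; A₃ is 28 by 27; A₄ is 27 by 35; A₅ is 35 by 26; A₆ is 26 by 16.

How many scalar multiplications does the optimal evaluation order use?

51165

Adjacent pairs: A₁A₂ = 24·15·28 = 10080; A₂A₃ = 15·28·27 = 11340; A₃A₄ = 28·27·35 = 26460; A₄A₅ = 27·35·26 = 24570; A₅A₆ = 35·26·16 = 14560.
Length 3: A₁..A₃: k=1: 0+11340+24·15·27=21060; k=2: 10080+0+24·28·27=28224 → min 21060 | A₂..A₄: k=2: 0+26460+15·28·35=41160; k=3: 11340+0+15·27·35=25515 → min 25515 | A₃..A₅: k=3: 0+24570+28·27·26=44226; k=4: 26460+0+28·35·26=51940 → min 44226 | A₄..A₆: k=4: 0+14560+27·35·16=29680; k=5: 24570+0+27·26·16=35802 → min 29680.
Length 4: A₁..A₄: k=1: 0+25515+24·15·35=38115; k=2: 10080+26460+24·28·35=60060; k=3: 21060+0+24·27·35=43740 → min 38115 | A₂..A₅: k=2: 0+44226+15·28·26=55146; k=3: 11340+24570+15·27·26=46440; k=4: 25515+0+15·35·26=39165 → min 39165 | A₃..A₆: k=3: 0+29680+28·27·16=41776; k=4: 26460+14560+28·35·16=56700; k=5: 44226+0+28·26·16=55874 → min 41776.
Length 5: A₁..A₅: k=1: 0+39165+24·15·26=48525; k=2: 10080+44226+24·28·26=71778; k=3: 21060+24570+24·27·26=62478; k=4: 38115+0+24·35·26=59955 → min 48525 | A₂..A₆: k=2: 0+41776+15·28·16=48496; k=3: 11340+29680+15·27·16=47500; k=4: 25515+14560+15·35·16=48475; k=5: 39165+0+15·26·16=45405 → min 45405.
Length 6: A₁..A₆: k=1: 0+45405+24·15·16=51165; k=2: 10080+41776+24·28·16=62608; k=3: 21060+29680+24·27·16=61108; k=4: 38115+14560+24·35·16=66115; k=5: 48525+0+24·26·16=58509 → min 51165.
Optimal order: (A₁((((A₂A₃)A₄)A₅)A₆)) with cost 51165.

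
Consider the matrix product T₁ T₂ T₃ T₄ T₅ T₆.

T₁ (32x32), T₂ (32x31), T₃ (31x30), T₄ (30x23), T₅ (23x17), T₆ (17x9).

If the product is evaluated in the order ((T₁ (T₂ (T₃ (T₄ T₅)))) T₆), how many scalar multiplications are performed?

(T₄ T₅): 30×23 by 23×17 → 30×17, cost 30·23·17 = 11730
(T₃ (T₄ T₅)): 31×30 by 30×17 → 31×17, cost 31·30·17 = 15810; cumulative 27540
(T₂ (T₃ (T₄ T₅))): 32×31 by 31×17 → 32×17, cost 32·31·17 = 16864; cumulative 44404
(T₁ (T₂ (T₃ (T₄ T₅)))): 32×32 by 32×17 → 32×17, cost 32·32·17 = 17408; cumulative 61812
((T₁ (T₂ (T₃ (T₄ T₅)))) T₆): 32×17 by 17×9 → 32×9, cost 32·17·9 = 4896; cumulative 66708
Total: 66708 scalar multiplications.

66708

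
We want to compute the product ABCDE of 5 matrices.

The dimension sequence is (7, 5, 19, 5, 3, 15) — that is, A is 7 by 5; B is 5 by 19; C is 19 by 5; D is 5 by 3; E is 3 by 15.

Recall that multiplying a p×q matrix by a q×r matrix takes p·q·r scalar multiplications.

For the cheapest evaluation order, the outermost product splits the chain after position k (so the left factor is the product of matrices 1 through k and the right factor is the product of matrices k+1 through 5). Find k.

4

Adjacent pairs: AB = 7·5·19 = 665; BC = 5·19·5 = 475; CD = 19·5·3 = 285; DE = 5·3·15 = 225.
Length 3: A..C: k=1: 0+475+7·5·5=650; k=2: 665+0+7·19·5=1330 → min 650 | B..D: k=2: 0+285+5·19·3=570; k=3: 475+0+5·5·3=550 → min 550 | C..E: k=3: 0+225+19·5·15=1650; k=4: 285+0+19·3·15=1140 → min 1140.
Length 4: A..D: k=1: 0+550+7·5·3=655; k=2: 665+285+7·19·3=1349; k=3: 650+0+7·5·3=755 → min 655 | B..E: k=2: 0+1140+5·19·15=2565; k=3: 475+225+5·5·15=1075; k=4: 550+0+5·3·15=775 → min 775.
Top-level splits: k=1: (A..A)·(B..E) → 0+775+7·5·15 = 1300; k=2: (A..B)·(C..E) → 665+1140+7·19·15 = 3800; k=3: (A..C)·(D..E) → 650+225+7·5·15 = 1400; k=4: (A..D)·(E..E) → 655+0+7·3·15 = 970.
Best split is after D, i.e. k = 4.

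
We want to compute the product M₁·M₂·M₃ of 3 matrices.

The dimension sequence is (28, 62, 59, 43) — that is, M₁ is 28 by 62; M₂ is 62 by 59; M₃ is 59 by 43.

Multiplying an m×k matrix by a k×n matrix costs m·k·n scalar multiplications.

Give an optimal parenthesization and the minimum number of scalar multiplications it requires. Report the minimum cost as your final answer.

(M₁·(M₂·M₃)): cost 231942.
((M₁·M₂)·M₃): cost 173460.
Optimal: ((M₁·M₂)·M₃) with cost 173460.

173460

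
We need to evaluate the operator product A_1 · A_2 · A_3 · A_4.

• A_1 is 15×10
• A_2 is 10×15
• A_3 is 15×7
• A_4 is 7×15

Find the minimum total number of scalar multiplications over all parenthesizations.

3675

Adjacent pairs: A_1A_2 = 15·10·15 = 2250; A_2A_3 = 10·15·7 = 1050; A_3A_4 = 15·7·15 = 1575.
Length 3: A_1..A_3: k=1: 0+1050+15·10·7=2100; k=2: 2250+0+15·15·7=3825 → min 2100 | A_2..A_4: k=2: 0+1575+10·15·15=3825; k=3: 1050+0+10·7·15=2100 → min 2100.
Length 4: A_1..A_4: k=1: 0+2100+15·10·15=4350; k=2: 2250+1575+15·15·15=7200; k=3: 2100+0+15·7·15=3675 → min 3675.
Optimal order: ((A_1 · (A_2 · A_3)) · A_4) with cost 3675.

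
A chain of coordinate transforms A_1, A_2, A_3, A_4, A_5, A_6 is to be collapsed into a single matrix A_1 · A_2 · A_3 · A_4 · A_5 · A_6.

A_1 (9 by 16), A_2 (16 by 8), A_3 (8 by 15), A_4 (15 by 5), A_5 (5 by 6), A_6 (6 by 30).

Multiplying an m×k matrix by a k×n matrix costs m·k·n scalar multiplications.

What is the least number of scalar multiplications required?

3850

Adjacent pairs: A_1A_2 = 9·16·8 = 1152; A_2A_3 = 16·8·15 = 1920; A_3A_4 = 8·15·5 = 600; A_4A_5 = 15·5·6 = 450; A_5A_6 = 5·6·30 = 900.
Length 3: A_1..A_3: k=1: 0+1920+9·16·15=4080; k=2: 1152+0+9·8·15=2232 → min 2232 | A_2..A_4: k=2: 0+600+16·8·5=1240; k=3: 1920+0+16·15·5=3120 → min 1240 | A_3..A_5: k=3: 0+450+8·15·6=1170; k=4: 600+0+8·5·6=840 → min 840 | A_4..A_6: k=4: 0+900+15·5·30=3150; k=5: 450+0+15·6·30=3150 → min 3150.
Length 4: A_1..A_4: k=1: 0+1240+9·16·5=1960; k=2: 1152+600+9·8·5=2112; k=3: 2232+0+9·15·5=2907 → min 1960 | A_2..A_5: k=2: 0+840+16·8·6=1608; k=3: 1920+450+16·15·6=3810; k=4: 1240+0+16·5·6=1720 → min 1608 | A_3..A_6: k=3: 0+3150+8·15·30=6750; k=4: 600+900+8·5·30=2700; k=5: 840+0+8·6·30=2280 → min 2280.
Length 5: A_1..A_5: k=1: 0+1608+9·16·6=2472; k=2: 1152+840+9·8·6=2424; k=3: 2232+450+9·15·6=3492; k=4: 1960+0+9·5·6=2230 → min 2230 | A_2..A_6: k=2: 0+2280+16·8·30=6120; k=3: 1920+3150+16·15·30=12270; k=4: 1240+900+16·5·30=4540; k=5: 1608+0+16·6·30=4488 → min 4488.
Length 6: A_1..A_6: k=1: 0+4488+9·16·30=8808; k=2: 1152+2280+9·8·30=5592; k=3: 2232+3150+9·15·30=9432; k=4: 1960+900+9·5·30=4210; k=5: 2230+0+9·6·30=3850 → min 3850.
Optimal order: (((A_1 · (A_2 · (A_3 · A_4))) · A_5) · A_6) with cost 3850.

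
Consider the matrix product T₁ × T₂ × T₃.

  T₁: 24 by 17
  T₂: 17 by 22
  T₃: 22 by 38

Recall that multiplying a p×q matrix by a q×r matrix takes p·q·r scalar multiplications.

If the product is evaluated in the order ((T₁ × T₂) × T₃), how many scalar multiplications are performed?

(T₁ × T₂): 24×17 by 17×22 → 24×22, cost 24·17·22 = 8976
((T₁ × T₂) × T₃): 24×22 by 22×38 → 24×38, cost 24·22·38 = 20064; cumulative 29040
Total: 29040 scalar multiplications.

29040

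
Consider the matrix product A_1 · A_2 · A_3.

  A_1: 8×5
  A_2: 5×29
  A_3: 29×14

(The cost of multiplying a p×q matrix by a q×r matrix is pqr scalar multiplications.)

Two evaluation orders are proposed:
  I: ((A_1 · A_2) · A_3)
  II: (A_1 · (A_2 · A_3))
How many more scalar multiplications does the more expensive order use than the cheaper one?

1818

Order I = ((A_1 · A_2) · A_3): (A_1 · A_2): 8×5 by 5×29 → 8×29, cost 8·5·29 = 1160; ((A_1 · A_2) · A_3): 8×29 by 29×14 → 8×14, cost 8·29·14 = 3248; cumulative 4408. Total 4408.
Order II = (A_1 · (A_2 · A_3)): (A_2 · A_3): 5×29 by 29×14 → 5×14, cost 5·29·14 = 2030; (A_1 · (A_2 · A_3)): 8×5 by 5×14 → 8×14, cost 8·5·14 = 560; cumulative 2590. Total 2590.
Difference: |4408 − 2590| = 1818.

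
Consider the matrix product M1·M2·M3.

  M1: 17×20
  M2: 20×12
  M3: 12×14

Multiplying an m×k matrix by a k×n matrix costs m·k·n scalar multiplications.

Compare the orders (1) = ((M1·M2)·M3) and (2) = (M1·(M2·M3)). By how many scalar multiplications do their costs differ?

Order (1) = ((M1·M2)·M3): (M1·M2): 17×20 by 20×12 → 17×12, cost 17·20·12 = 4080; ((M1·M2)·M3): 17×12 by 12×14 → 17×14, cost 17·12·14 = 2856; cumulative 6936. Total 6936.
Order (2) = (M1·(M2·M3)): (M2·M3): 20×12 by 12×14 → 20×14, cost 20·12·14 = 3360; (M1·(M2·M3)): 17×20 by 20×14 → 17×14, cost 17·20·14 = 4760; cumulative 8120. Total 8120.
Difference: |6936 − 8120| = 1184.

1184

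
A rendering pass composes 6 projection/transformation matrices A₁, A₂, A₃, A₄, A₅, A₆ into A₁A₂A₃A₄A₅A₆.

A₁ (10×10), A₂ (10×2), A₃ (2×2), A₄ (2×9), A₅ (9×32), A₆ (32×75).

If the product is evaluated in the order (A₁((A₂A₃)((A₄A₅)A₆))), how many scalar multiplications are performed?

14416

(A₂A₃): 10×2 by 2×2 → 10×2, cost 10·2·2 = 40
(A₄A₅): 2×9 by 9×32 → 2×32, cost 2·9·32 = 576
((A₄A₅)A₆): 2×32 by 32×75 → 2×75, cost 2·32·75 = 4800; cumulative 5376
((A₂A₃)((A₄A₅)A₆)): 10×2 by 2×75 → 10×75, cost 10·2·75 = 1500; cumulative 6916
(A₁((A₂A₃)((A₄A₅)A₆))): 10×10 by 10×75 → 10×75, cost 10·10·75 = 7500; cumulative 14416
Total: 14416 scalar multiplications.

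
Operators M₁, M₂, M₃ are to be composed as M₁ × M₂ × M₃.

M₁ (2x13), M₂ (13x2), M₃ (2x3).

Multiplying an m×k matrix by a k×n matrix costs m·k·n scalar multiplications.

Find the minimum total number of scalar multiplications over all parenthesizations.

Order (M₁ × (M₂ × M₃)): (M₂ × M₃): 13×2 by 2×3 → 13×3, cost 13·2·3 = 78; (M₁ × (M₂ × M₃)): 2×13 by 13×3 → 2×3, cost 2·13·3 = 78; cumulative 156. Total 156.
Order ((M₁ × M₂) × M₃): (M₁ × M₂): 2×13 by 13×2 → 2×2, cost 2·13·2 = 52; ((M₁ × M₂) × M₃): 2×2 by 2×3 → 2×3, cost 2·2·3 = 12; cumulative 64. Total 64.
Minimum: 64.

64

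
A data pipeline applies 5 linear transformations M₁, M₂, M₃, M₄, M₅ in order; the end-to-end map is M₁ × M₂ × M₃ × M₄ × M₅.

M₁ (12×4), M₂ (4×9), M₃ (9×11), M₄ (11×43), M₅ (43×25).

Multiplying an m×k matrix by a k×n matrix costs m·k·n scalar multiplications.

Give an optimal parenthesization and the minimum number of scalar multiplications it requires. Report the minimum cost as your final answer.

7788

Adjacent pairs: M₁M₂ = 12·4·9 = 432; M₂M₃ = 4·9·11 = 396; M₃M₄ = 9·11·43 = 4257; M₄M₅ = 11·43·25 = 11825.
Length 3: M₁..M₃: k=1: 0+396+12·4·11=924; k=2: 432+0+12·9·11=1620 → min 924 | M₂..M₄: k=2: 0+4257+4·9·43=5805; k=3: 396+0+4·11·43=2288 → min 2288 | M₃..M₅: k=3: 0+11825+9·11·25=14300; k=4: 4257+0+9·43·25=13932 → min 13932.
Length 4: M₁..M₄: k=1: 0+2288+12·4·43=4352; k=2: 432+4257+12·9·43=9333; k=3: 924+0+12·11·43=6600 → min 4352 | M₂..M₅: k=2: 0+13932+4·9·25=14832; k=3: 396+11825+4·11·25=13321; k=4: 2288+0+4·43·25=6588 → min 6588.
Length 5: M₁..M₅: k=1: 0+6588+12·4·25=7788; k=2: 432+13932+12·9·25=17064; k=3: 924+11825+12·11·25=16049; k=4: 4352+0+12·43·25=17252 → min 7788.
Optimal parenthesization: (M₁ × (((M₂ × M₃) × M₄) × M₅)) with cost 7788.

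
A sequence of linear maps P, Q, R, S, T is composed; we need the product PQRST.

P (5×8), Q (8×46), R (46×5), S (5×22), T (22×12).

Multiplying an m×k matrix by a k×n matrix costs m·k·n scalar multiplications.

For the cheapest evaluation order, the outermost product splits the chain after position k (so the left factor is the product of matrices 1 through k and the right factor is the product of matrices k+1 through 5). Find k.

Adjacent pairs: PQ = 5·8·46 = 1840; QR = 8·46·5 = 1840; RS = 46·5·22 = 5060; ST = 5·22·12 = 1320.
Length 3: P..R: k=1: 0+1840+5·8·5=2040; k=2: 1840+0+5·46·5=2990 → min 2040 | Q..S: k=2: 0+5060+8·46·22=13156; k=3: 1840+0+8·5·22=2720 → min 2720 | R..T: k=3: 0+1320+46·5·12=4080; k=4: 5060+0+46·22·12=17204 → min 4080.
Length 4: P..S: k=1: 0+2720+5·8·22=3600; k=2: 1840+5060+5·46·22=11960; k=3: 2040+0+5·5·22=2590 → min 2590 | Q..T: k=2: 0+4080+8·46·12=8496; k=3: 1840+1320+8·5·12=3640; k=4: 2720+0+8·22·12=4832 → min 3640.
Top-level splits: k=1: (P..P)·(Q..T) → 0+3640+5·8·12 = 4120; k=2: (P..Q)·(R..T) → 1840+4080+5·46·12 = 8680; k=3: (P..R)·(S..T) → 2040+1320+5·5·12 = 3660; k=4: (P..S)·(T..T) → 2590+0+5·22·12 = 3910.
Best split is after R, i.e. k = 3.

3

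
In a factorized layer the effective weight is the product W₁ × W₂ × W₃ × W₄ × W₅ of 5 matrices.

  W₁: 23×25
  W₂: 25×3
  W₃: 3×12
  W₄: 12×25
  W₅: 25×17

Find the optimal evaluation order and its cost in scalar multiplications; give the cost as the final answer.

5073

Adjacent pairs: W₁W₂ = 23·25·3 = 1725; W₂W₃ = 25·3·12 = 900; W₃W₄ = 3·12·25 = 900; W₄W₅ = 12·25·17 = 5100.
Length 3: W₁..W₃: k=1: 0+900+23·25·12=7800; k=2: 1725+0+23·3·12=2553 → min 2553 | W₂..W₄: k=2: 0+900+25·3·25=2775; k=3: 900+0+25·12·25=8400 → min 2775 | W₃..W₅: k=3: 0+5100+3·12·17=5712; k=4: 900+0+3·25·17=2175 → min 2175.
Length 4: W₁..W₄: k=1: 0+2775+23·25·25=17150; k=2: 1725+900+23·3·25=4350; k=3: 2553+0+23·12·25=9453 → min 4350 | W₂..W₅: k=2: 0+2175+25·3·17=3450; k=3: 900+5100+25·12·17=11100; k=4: 2775+0+25·25·17=13400 → min 3450.
Length 5: W₁..W₅: k=1: 0+3450+23·25·17=13225; k=2: 1725+2175+23·3·17=5073; k=3: 2553+5100+23·12·17=12345; k=4: 4350+0+23·25·17=14125 → min 5073.
Optimal parenthesization: ((W₁ × W₂) × ((W₃ × W₄) × W₅)) with cost 5073.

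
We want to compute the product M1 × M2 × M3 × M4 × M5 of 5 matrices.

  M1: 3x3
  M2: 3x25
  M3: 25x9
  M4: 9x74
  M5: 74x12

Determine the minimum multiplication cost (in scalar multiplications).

5418

Adjacent pairs: M1M2 = 3·3·25 = 225; M2M3 = 3·25·9 = 675; M3M4 = 25·9·74 = 16650; M4M5 = 9·74·12 = 7992.
Length 3: M1..M3: k=1: 0+675+3·3·9=756; k=2: 225+0+3·25·9=900 → min 756 | M2..M4: k=2: 0+16650+3·25·74=22200; k=3: 675+0+3·9·74=2673 → min 2673 | M3..M5: k=3: 0+7992+25·9·12=10692; k=4: 16650+0+25·74·12=38850 → min 10692.
Length 4: M1..M4: k=1: 0+2673+3·3·74=3339; k=2: 225+16650+3·25·74=22425; k=3: 756+0+3·9·74=2754 → min 2754 | M2..M5: k=2: 0+10692+3·25·12=11592; k=3: 675+7992+3·9·12=8991; k=4: 2673+0+3·74·12=5337 → min 5337.
Length 5: M1..M5: k=1: 0+5337+3·3·12=5445; k=2: 225+10692+3·25·12=11817; k=3: 756+7992+3·9·12=9072; k=4: 2754+0+3·74·12=5418 → min 5418.
Optimal order: (((M1 × (M2 × M3)) × M4) × M5) with cost 5418.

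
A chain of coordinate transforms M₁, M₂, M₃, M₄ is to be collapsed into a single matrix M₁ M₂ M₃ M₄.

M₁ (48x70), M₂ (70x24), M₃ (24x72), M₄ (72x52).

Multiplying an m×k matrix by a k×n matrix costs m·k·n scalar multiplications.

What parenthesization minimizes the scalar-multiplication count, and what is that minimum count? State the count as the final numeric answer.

230400

Adjacent pairs: M₁M₂ = 48·70·24 = 80640; M₂M₃ = 70·24·72 = 120960; M₃M₄ = 24·72·52 = 89856.
Length 3: M₁..M₃: k=1: 0+120960+48·70·72=362880; k=2: 80640+0+48·24·72=163584 → min 163584 | M₂..M₄: k=2: 0+89856+70·24·52=177216; k=3: 120960+0+70·72·52=383040 → min 177216.
Length 4: M₁..M₄: k=1: 0+177216+48·70·52=351936; k=2: 80640+89856+48·24·52=230400; k=3: 163584+0+48·72·52=343296 → min 230400.
Optimal parenthesization: ((M₁ M₂) (M₃ M₄)) with cost 230400.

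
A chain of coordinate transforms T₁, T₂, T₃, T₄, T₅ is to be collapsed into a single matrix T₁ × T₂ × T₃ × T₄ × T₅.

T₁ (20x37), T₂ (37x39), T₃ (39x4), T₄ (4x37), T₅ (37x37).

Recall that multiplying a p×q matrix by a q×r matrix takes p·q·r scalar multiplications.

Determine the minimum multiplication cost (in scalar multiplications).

17168

Adjacent pairs: T₁T₂ = 20·37·39 = 28860; T₂T₃ = 37·39·4 = 5772; T₃T₄ = 39·4·37 = 5772; T₄T₅ = 4·37·37 = 5476.
Length 3: T₁..T₃: k=1: 0+5772+20·37·4=8732; k=2: 28860+0+20·39·4=31980 → min 8732 | T₂..T₄: k=2: 0+5772+37·39·37=59163; k=3: 5772+0+37·4·37=11248 → min 11248 | T₃..T₅: k=3: 0+5476+39·4·37=11248; k=4: 5772+0+39·37·37=59163 → min 11248.
Length 4: T₁..T₄: k=1: 0+11248+20·37·37=38628; k=2: 28860+5772+20·39·37=63492; k=3: 8732+0+20·4·37=11692 → min 11692 | T₂..T₅: k=2: 0+11248+37·39·37=64639; k=3: 5772+5476+37·4·37=16724; k=4: 11248+0+37·37·37=61901 → min 16724.
Length 5: T₁..T₅: k=1: 0+16724+20·37·37=44104; k=2: 28860+11248+20·39·37=68968; k=3: 8732+5476+20·4·37=17168; k=4: 11692+0+20·37·37=39072 → min 17168.
Optimal order: ((T₁ × (T₂ × T₃)) × (T₄ × T₅)) with cost 17168.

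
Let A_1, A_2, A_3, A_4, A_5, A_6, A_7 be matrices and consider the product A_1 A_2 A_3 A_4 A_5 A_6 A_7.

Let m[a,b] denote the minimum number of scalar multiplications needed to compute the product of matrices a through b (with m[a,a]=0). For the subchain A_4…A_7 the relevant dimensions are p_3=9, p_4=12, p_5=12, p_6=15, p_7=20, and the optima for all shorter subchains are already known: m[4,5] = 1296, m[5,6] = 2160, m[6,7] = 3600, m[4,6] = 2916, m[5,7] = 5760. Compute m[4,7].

5616

m[4,7] = min over k∈[4,6] of m[4,k]+m[k+1,7]+p_{3}·p_k·p_{7}.
k=4: 0 + 5760 + 9·12·20 = 7920; k=5: 1296 + 3600 + 9·12·20 = 7056; k=6: 2916 + 0 + 9·15·20 = 5616.
Minimum: 5616 at k=6.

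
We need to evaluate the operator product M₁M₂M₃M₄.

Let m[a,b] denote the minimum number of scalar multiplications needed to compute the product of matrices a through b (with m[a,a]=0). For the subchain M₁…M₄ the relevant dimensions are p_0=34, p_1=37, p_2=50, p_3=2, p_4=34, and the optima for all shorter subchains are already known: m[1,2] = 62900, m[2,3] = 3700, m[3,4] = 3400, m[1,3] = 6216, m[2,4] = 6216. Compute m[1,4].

8528

m[1,4] = min over k∈[1,3] of m[1,k]+m[k+1,4]+p_{0}·p_k·p_{4}.
k=1: 0 + 6216 + 34·37·34 = 48988; k=2: 62900 + 3400 + 34·50·34 = 124100; k=3: 6216 + 0 + 34·2·34 = 8528.
Minimum: 8528 at k=3.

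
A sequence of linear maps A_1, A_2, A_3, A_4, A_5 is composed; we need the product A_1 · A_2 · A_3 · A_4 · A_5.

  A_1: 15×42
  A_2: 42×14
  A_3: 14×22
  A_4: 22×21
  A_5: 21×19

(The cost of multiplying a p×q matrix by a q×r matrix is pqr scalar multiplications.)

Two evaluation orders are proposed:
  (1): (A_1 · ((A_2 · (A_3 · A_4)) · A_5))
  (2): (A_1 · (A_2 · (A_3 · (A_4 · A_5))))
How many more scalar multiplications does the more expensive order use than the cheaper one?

9772

Order (1) = (A_1 · ((A_2 · (A_3 · A_4)) · A_5)): (A_3 · A_4): 14×22 by 22×21 → 14×21, cost 14·22·21 = 6468; (A_2 · (A_3 · A_4)): 42×14 by 14×21 → 42×21, cost 42·14·21 = 12348; cumulative 18816; ((A_2 · (A_3 · A_4)) · A_5): 42×21 by 21×19 → 42×19, cost 42·21·19 = 16758; cumulative 35574; (A_1 · ((A_2 · (A_3 · A_4)) · A_5)): 15×42 by 42×19 → 15×19, cost 15·42·19 = 11970; cumulative 47544. Total 47544.
Order (2) = (A_1 · (A_2 · (A_3 · (A_4 · A_5)))): (A_4 · A_5): 22×21 by 21×19 → 22×19, cost 22·21·19 = 8778; (A_3 · (A_4 · A_5)): 14×22 by 22×19 → 14×19, cost 14·22·19 = 5852; cumulative 14630; (A_2 · (A_3 · (A_4 · A_5))): 42×14 by 14×19 → 42×19, cost 42·14·19 = 11172; cumulative 25802; (A_1 · (A_2 · (A_3 · (A_4 · A_5)))): 15×42 by 42×19 → 15×19, cost 15·42·19 = 11970; cumulative 37772. Total 37772.
Difference: |47544 − 37772| = 9772.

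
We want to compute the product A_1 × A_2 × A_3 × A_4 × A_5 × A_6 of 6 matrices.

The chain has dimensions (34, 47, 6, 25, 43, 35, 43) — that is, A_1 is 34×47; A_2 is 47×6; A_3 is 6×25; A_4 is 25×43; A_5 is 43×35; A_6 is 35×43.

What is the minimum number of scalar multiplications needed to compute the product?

42870

Adjacent pairs: A_1A_2 = 34·47·6 = 9588; A_2A_3 = 47·6·25 = 7050; A_3A_4 = 6·25·43 = 6450; A_4A_5 = 25·43·35 = 37625; A_5A_6 = 43·35·43 = 64715.
Length 3: A_1..A_3: k=1: 0+7050+34·47·25=47000; k=2: 9588+0+34·6·25=14688 → min 14688 | A_2..A_4: k=2: 0+6450+47·6·43=18576; k=3: 7050+0+47·25·43=57575 → min 18576 | A_3..A_5: k=3: 0+37625+6·25·35=42875; k=4: 6450+0+6·43·35=15480 → min 15480 | A_4..A_6: k=4: 0+64715+25·43·43=110940; k=5: 37625+0+25·35·43=75250 → min 75250.
Length 4: A_1..A_4: k=1: 0+18576+34·47·43=87290; k=2: 9588+6450+34·6·43=24810; k=3: 14688+0+34·25·43=51238 → min 24810 | A_2..A_5: k=2: 0+15480+47·6·35=25350; k=3: 7050+37625+47·25·35=85800; k=4: 18576+0+47·43·35=89311 → min 25350 | A_3..A_6: k=3: 0+75250+6·25·43=81700; k=4: 6450+64715+6·43·43=82259; k=5: 15480+0+6·35·43=24510 → min 24510.
Length 5: A_1..A_5: k=1: 0+25350+34·47·35=81280; k=2: 9588+15480+34·6·35=32208; k=3: 14688+37625+34·25·35=82063; k=4: 24810+0+34·43·35=75980 → min 32208 | A_2..A_6: k=2: 0+24510+47·6·43=36636; k=3: 7050+75250+47·25·43=132825; k=4: 18576+64715+47·43·43=170194; k=5: 25350+0+47·35·43=96085 → min 36636.
Length 6: A_1..A_6: k=1: 0+36636+34·47·43=105350; k=2: 9588+24510+34·6·43=42870; k=3: 14688+75250+34·25·43=126488; k=4: 24810+64715+34·43·43=152391; k=5: 32208+0+34·35·43=83378 → min 42870.
Optimal order: ((A_1 × A_2) × (((A_3 × A_4) × A_5) × A_6)) with cost 42870.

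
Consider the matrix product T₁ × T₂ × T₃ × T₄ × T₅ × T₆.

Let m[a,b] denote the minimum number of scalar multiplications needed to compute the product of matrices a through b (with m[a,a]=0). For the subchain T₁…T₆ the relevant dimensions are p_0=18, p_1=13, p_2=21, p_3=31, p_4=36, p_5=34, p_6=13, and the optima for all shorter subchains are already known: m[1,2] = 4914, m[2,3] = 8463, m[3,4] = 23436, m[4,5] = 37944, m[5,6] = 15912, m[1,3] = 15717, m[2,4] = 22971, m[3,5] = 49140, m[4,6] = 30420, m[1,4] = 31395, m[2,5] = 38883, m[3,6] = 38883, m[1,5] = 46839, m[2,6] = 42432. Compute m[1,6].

45474

m[1,6] = min over k∈[1,5] of m[1,k]+m[k+1,6]+p_{0}·p_k·p_{6}.
k=1: 0 + 42432 + 18·13·13 = 45474; k=2: 4914 + 38883 + 18·21·13 = 48711; k=3: 15717 + 30420 + 18·31·13 = 53391; k=4: 31395 + 15912 + 18·36·13 = 55731; k=5: 46839 + 0 + 18·34·13 = 54795.
Minimum: 45474 at k=1.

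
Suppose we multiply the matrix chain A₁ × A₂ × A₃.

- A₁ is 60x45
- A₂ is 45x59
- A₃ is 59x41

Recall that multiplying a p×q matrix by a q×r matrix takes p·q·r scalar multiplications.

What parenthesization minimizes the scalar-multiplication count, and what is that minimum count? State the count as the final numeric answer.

(A₁ × (A₂ × A₃)): cost 219555.
((A₁ × A₂) × A₃): cost 304440.
Optimal: (A₁ × (A₂ × A₃)) with cost 219555.

219555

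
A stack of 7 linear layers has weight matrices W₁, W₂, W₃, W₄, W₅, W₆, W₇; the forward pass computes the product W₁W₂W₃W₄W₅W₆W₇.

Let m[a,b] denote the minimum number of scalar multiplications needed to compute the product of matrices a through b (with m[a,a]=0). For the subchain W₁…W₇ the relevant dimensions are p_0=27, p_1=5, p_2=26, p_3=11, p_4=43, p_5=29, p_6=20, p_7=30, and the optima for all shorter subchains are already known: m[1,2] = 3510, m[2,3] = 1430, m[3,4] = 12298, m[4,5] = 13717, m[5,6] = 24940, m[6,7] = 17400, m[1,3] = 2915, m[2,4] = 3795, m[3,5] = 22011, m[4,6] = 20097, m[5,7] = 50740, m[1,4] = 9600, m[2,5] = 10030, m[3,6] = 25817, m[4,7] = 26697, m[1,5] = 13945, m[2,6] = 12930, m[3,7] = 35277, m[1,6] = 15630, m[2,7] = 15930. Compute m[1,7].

m[1,7] = min over k∈[1,6] of m[1,k]+m[k+1,7]+p_{0}·p_k·p_{7}.
k=1: 0 + 15930 + 27·5·30 = 19980; k=2: 3510 + 35277 + 27·26·30 = 59847; k=3: 2915 + 26697 + 27·11·30 = 38522; k=4: 9600 + 50740 + 27·43·30 = 95170; k=5: 13945 + 17400 + 27·29·30 = 54835; k=6: 15630 + 0 + 27·20·30 = 31830.
Minimum: 19980 at k=1.

19980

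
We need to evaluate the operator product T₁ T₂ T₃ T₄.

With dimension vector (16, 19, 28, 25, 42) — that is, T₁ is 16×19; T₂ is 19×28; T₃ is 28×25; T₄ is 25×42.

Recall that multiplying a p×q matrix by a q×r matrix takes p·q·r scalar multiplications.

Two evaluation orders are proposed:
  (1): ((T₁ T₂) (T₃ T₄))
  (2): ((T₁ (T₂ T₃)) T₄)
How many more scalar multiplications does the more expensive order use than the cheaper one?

19028

Order (1) = ((T₁ T₂) (T₃ T₄)): (T₁ T₂): 16×19 by 19×28 → 16×28, cost 16·19·28 = 8512; (T₃ T₄): 28×25 by 25×42 → 28×42, cost 28·25·42 = 29400; ((T₁ T₂) (T₃ T₄)): 16×28 by 28×42 → 16×42, cost 16·28·42 = 18816; cumulative 56728. Total 56728.
Order (2) = ((T₁ (T₂ T₃)) T₄): (T₂ T₃): 19×28 by 28×25 → 19×25, cost 19·28·25 = 13300; (T₁ (T₂ T₃)): 16×19 by 19×25 → 16×25, cost 16·19·25 = 7600; cumulative 20900; ((T₁ (T₂ T₃)) T₄): 16×25 by 25×42 → 16×42, cost 16·25·42 = 16800; cumulative 37700. Total 37700.
Difference: |56728 − 37700| = 19028.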